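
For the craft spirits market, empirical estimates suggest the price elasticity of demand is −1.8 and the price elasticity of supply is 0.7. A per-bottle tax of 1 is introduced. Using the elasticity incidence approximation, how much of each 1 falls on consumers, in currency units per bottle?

Incidence ratio: consumers' share ≈ εs / (εs + |εd|) = 0.7 / (0.7 + 1.8) = 0.28.
So consumers bear ≈ 0.28 × 1 = 0.28; sellers bear 0.72.

Consumers bear ≈ 0.28 per bottle.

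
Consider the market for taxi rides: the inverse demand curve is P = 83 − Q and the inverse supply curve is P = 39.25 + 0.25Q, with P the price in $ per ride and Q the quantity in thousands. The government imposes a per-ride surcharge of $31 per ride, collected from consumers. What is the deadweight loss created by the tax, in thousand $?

Deadweight loss = $384.4 thousand.

Rewrite in direct form: Qd = 83 − P and Qs = 4P − 157.
Before the tax: set 83 − P = 4P − 157 → P* = $48, Q* = 35.
With the tax collected from consumers, demand (in seller-price terms) shifts: Qd = 83 − (P + 31).
New equilibrium: consumers pay $72.8, suppliers receive $41.8, Q = 10.2. (Wedge: Pb − Ps = 31.)
Quantity falls by |ΔQ| = |35 − 10.2| = 24.8.
DWL = ½ · t · |ΔQ| = ½ · 31 · 24.8 = $384.4.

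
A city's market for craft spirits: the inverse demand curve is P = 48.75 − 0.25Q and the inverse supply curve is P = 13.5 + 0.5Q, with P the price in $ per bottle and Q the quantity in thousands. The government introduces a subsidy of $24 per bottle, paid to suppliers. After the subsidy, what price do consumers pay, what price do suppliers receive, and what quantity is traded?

Rewrite in direct form: Qd = 195 − 4P and Qs = 2P − 27.
Before the subsidy: set 195 − 4P = 2P − 27 → P* = $37, Q* = 47.
With a per-unit subsidy paid to suppliers, each receives P + 24 per unit sold, so supply becomes Qs = 2(P + 24) − 27.
Solving gives Q = 79 with consumers paying $29 and suppliers receiving $53 (the $24 wedge).

Consumers pay $29; suppliers receive $53; quantity = 79.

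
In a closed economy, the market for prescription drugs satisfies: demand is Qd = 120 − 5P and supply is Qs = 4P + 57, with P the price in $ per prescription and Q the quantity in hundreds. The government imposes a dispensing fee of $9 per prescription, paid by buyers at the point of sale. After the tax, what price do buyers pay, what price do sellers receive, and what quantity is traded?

Buyers pay $11; sellers receive $2; quantity = 65.

Without the tax, 120 − 5P = 4P + 57 gives 9P = 63, so P* = $7 and Q* = 85.
With the tax collected from buyers, demand (in seller-price terms) shifts: Qd = 120 − 5(P + 9).
New equilibrium: buyers pay $11, sellers receive $2, Q = 65. (Wedge: Pb − Ps = 9.)
The less price-elastic side of the market bears the larger share of a per-unit tax.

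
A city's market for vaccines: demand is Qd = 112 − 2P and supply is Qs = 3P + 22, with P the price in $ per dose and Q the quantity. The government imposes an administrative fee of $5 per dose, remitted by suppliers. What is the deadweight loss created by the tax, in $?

Deadweight loss = $15.

Before the tax: set 112 − 2P = 3P + 22 → P* = $18, Q* = 76.
With the tax collected from suppliers, supply shifts: Qs = 3(P − 5) + 22.
New equilibrium: buyers pay $21, suppliers receive $16, Q = 70. (Wedge: Pb − Ps = 5.)
Quantity falls by |ΔQ| = |76 − 70| = 6.
DWL = ½ · t · |ΔQ| = ½ · 5 · 6 = $15.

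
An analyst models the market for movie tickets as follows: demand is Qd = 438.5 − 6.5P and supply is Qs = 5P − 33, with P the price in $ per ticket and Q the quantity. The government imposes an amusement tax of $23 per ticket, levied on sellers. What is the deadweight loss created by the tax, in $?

Deadweight loss = $747.5.

Before the tax: set 438.5 − 6.5P = 5P − 33 → P* = $41, Q* = 172.
With the tax collected from sellers, supply shifts: Qs = 5(P − 23) − 33.
New equilibrium: buyers pay $51, sellers receive $28, Q = 107. (Wedge: Pb − Ps = 23.)
Quantity falls by |ΔQ| = |172 − 107| = 65.
DWL = ½ · t · |ΔQ| = ½ · 23 · 65 = $747.5.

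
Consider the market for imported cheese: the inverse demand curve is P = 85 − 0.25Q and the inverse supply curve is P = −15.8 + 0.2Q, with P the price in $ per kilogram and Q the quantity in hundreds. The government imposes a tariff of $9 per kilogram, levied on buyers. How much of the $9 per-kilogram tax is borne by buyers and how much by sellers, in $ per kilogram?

Rewrite in direct form: Qd = 340 − 4P and Qs = 5P + 79.
Before the tax: set 340 − 4P = 5P + 79 → P* = $29, Q* = 224.
With the tax collected from buyers, demand (in seller-price terms) shifts: Qd = 340 − 4(P + 9).
New equilibrium: buyers pay $34, sellers receive $25, Q = 204. (Wedge: Pb − Ps = 9.)
Burden on buyers: $5; on sellers: $4. (They sum to $9.)

Buyers bear $5 per kilogram; sellers bear $4 per kilogram.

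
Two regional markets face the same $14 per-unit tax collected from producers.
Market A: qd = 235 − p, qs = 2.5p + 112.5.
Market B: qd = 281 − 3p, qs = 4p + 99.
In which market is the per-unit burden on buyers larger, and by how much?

Market A, by $2.

Market A: pre-tax p* = $35, q* = 200; post-tax q = 190; per-unit burden on buyers = $10.
Market B: pre-tax p* = $26, q* = 203; post-tax q = 179; per-unit burden on buyers = $8.
Difference: $10 vs $8 → market A is larger by $2.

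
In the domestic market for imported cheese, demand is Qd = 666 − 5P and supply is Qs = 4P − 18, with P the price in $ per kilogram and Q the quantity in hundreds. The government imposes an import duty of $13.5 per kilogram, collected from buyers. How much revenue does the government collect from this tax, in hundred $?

Before the tax: set 666 − 5P = 4P − 18 → P* = $76, Q* = 286.
With the tax collected from buyers, demand (in seller-price terms) shifts: Qd = 666 − 5(P + 13.5).
Solving gives Q = 256 with buyers paying $82 and producers receiving $68.5 (the $13.5 wedge).
Revenue = t · Q = 13.5 · 256 = $3456.

Tax revenue = $3456 hundred.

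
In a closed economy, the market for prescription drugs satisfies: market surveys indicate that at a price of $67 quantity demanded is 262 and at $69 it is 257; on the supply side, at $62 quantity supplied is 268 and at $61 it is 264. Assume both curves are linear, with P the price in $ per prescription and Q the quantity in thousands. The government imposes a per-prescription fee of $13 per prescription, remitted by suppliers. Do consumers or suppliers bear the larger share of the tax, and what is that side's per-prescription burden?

Demand slope: (257 − 262)/(69 − 67) = -2.5, so Qd = 429.5 − 2.5P.
Supply slope: (264 − 268)/(61 − 62) = 4, so Qs = 4P + 20.
Before the tax: set 429.5 − 2.5P = 4P + 20 → P* = $63, Q* = 272.
With the tax collected from suppliers, supply shifts: Qs = 4(P − 13) + 20.
Solving gives Q = 252 with consumers paying $71 and suppliers receiving $58 (the $13 wedge).
Per-prescription burden: consumers $8, suppliers $5.
Consumers take the larger share because demand is less price-elastic here (demand slope 2.5 vs supply slope 4).
The less price-elastic side of the market bears the larger share of a per-unit tax.

Consumers bear the larger share: $8 per prescription.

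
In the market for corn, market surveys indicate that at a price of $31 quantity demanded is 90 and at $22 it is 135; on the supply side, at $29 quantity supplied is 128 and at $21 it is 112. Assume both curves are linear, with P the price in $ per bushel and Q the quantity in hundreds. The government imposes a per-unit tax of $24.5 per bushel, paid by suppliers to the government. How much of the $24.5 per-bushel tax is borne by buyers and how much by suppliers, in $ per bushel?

Demand slope: (135 − 90)/(22 − 31) = -5, so Qd = 245 − 5P.
Supply slope: (112 − 128)/(21 − 29) = 2, so Qs = 2P + 70.
Before the tax: set 245 − 5P = 2P + 70 → P* = $25, Q* = 120.
With the tax collected from suppliers, supply shifts: Qs = 2(P − 24.5) + 70.
Solving gives Q = 85 with buyers paying $32 and suppliers receiving $7.5 (the $24.5 wedge).
Burden on buyers: $7; on suppliers: $17.5. (They sum to $24.5.)
The less price-elastic side of the market bears the larger share of a per-unit tax.

Buyers bear $7 per bushel; suppliers bear $17.5 per bushel.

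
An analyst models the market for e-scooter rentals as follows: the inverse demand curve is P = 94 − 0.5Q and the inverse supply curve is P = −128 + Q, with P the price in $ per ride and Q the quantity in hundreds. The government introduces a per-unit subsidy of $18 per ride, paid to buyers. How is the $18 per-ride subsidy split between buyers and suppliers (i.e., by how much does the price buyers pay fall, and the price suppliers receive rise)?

Rewrite in direct form: Qd = 188 − 2P and Qs = P + 128.
Before the subsidy: set 188 − 2P = P + 128 → P* = $20, Q* = 148.
With a per-unit subsidy paid to buyers, each effectively pays P − 18, so demand becomes Qd = 188 − 2(P − 18).
New equilibrium: buyers pay $14, suppliers receive $32, Q = 160. (Wedge: Pb − Ps = −18.)
Gain to buyers: $6; to suppliers: $12. (They sum to $18.)

Buyers gain $6 per ride; suppliers gain $12 per ride.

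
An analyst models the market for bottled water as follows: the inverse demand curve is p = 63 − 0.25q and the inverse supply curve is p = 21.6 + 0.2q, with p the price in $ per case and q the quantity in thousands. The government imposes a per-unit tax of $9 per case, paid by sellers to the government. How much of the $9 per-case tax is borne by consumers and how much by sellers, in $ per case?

Consumers bear $5 per case; sellers bear $4 per case.

Inverting to q(p) form: qd = 252 − 4p; qs = 5p − 108.
Before the tax: set 252 − 4p = 5p − 108 → p* = $40, q* = 92.
With the tax collected from sellers, supply shifts: qs = 5(p − 9) − 108.
Solving gives q = 72 with consumers paying $45 and sellers receiving $36 (the $9 wedge).
Burden on consumers: $5; on sellers: $4. (They sum to $9.)
The less price-elastic side of the market bears the larger share of a per-unit tax.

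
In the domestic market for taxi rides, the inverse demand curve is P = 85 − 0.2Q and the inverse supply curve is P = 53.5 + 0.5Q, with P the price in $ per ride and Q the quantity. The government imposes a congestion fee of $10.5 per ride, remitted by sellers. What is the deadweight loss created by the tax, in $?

Rewrite in direct form: Qd = 425 − 5P and Qs = 2P − 107.
Before the tax: set 425 − 5P = 2P − 107 → P* = $76, Q* = 45.
With the tax collected from sellers, supply shifts: Qs = 2(P − 10.5) − 107.
Solving gives Q = 30 with consumers paying $79 and sellers receiving $68.5 (the $10.5 wedge).
Quantity falls by |ΔQ| = |45 − 30| = 15.
DWL = ½ · t · |ΔQ| = ½ · 10.5 · 15 = $78.75.

Deadweight loss = $78.75.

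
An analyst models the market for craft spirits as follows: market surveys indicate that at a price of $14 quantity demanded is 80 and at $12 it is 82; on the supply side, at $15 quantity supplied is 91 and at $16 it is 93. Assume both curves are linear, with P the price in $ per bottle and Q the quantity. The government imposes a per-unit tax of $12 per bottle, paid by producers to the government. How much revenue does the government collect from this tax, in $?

Tax revenue = $900.

Demand slope: (82 − 80)/(12 − 14) = -1, so Qd = 94 − P.
Supply slope: (93 − 91)/(16 − 15) = 2, so Qs = 2P + 61.
Before the tax: set 94 − P = 2P + 61 → P* = $11, Q* = 83.
With the tax collected from producers, supply shifts: Qs = 2(P − 12) + 61.
Solving gives Q = 75 with consumers paying $19 and producers receiving $7 (the $12 wedge).
Revenue = t · Q = 12 · 75 = $900.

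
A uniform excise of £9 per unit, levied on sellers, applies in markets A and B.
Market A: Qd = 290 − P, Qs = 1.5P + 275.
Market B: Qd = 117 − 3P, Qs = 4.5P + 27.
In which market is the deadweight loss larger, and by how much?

Market A: pre-tax P* = £6, Q* = 284; post-tax Q = 278.6; deadweight loss = £24.3.
Market B: pre-tax P* = £12, Q* = 81; post-tax Q = 64.8; deadweight loss = £72.9.
Difference: £24.3 vs £72.9 → market B is larger by £48.6.

Market B, by £48.6.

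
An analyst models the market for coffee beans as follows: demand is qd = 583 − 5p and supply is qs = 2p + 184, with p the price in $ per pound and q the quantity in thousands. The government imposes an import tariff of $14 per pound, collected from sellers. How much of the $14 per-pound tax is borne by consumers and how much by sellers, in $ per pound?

Consumers bear $4 per pound; sellers bear $10 per pound.

Without the tax, 583 − 5p = 2p + 184 gives 7p = 399, so p* = $57 and q* = 298.
With the tax collected from sellers, supply shifts: qs = 2(p − 14) + 184.
Solving gives q = 278 with consumers paying $61 and sellers receiving $47 (the $14 wedge).
Burden on consumers: $4; on sellers: $10. (They sum to $14.)
The less price-elastic side of the market bears the larger share of a per-unit tax.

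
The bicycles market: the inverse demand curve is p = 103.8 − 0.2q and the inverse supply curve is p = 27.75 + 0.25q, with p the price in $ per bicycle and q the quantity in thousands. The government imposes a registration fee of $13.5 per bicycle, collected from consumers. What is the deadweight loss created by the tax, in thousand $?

Rewrite in direct form: qd = 519 − 5p and qs = 4p − 111.
Without the tax, 519 − 5p = 4p − 111 gives 9p = 630, so p* = $70 and q* = 169.
With the tax collected from consumers, demand (in seller-price terms) shifts: qd = 519 − 5(p + 13.5).
New equilibrium: consumers pay $76, producers receive $62.5, q = 139. (Wedge: pb − ps = 13.5.)
Quantity falls by |ΔQ| = |169 − 139| = 30.
DWL = ½ · t · |ΔQ| = ½ · 13.5 · 30 = $202.5.

Deadweight loss = $202.5 thousand.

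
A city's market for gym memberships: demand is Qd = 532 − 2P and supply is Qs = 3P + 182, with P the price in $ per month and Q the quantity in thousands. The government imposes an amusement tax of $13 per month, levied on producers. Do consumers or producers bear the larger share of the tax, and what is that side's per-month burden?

Without the tax, 532 − 2P = 3P + 182 gives 5P = 350, so P* = $70 and Q* = 392.
With the tax collected from producers, supply shifts: Qs = 3(P − 13) + 182.
New equilibrium: consumers pay $77.8, producers receive $64.8, Q = 376.4. (Wedge: Pb − Ps = 13.)
Per-month burden: consumers $7.8, producers $5.2.
Consumers take the larger share because demand is less price-elastic here (demand slope 2 vs supply slope 3).
The less price-elastic side of the market bears the larger share of a per-unit tax.

Consumers bear the larger share: $7.8 per month.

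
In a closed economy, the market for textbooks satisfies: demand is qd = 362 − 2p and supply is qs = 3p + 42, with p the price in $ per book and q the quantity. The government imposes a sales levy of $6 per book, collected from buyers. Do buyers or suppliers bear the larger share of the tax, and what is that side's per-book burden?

Without the tax, 362 − 2p = 3p + 42 gives 5p = 320, so p* = $64 and q* = 234.
With the tax collected from buyers, demand (in seller-price terms) shifts: qd = 362 − 2(p + 6).
Solving gives q = 226.8 with buyers paying $67.6 and suppliers receiving $61.6 (the $6 wedge).
Per-book burden: buyers $3.6, suppliers $2.4.
Buyers take the larger share because demand is less price-elastic here (demand slope 2 vs supply slope 3).
The less price-elastic side of the market bears the larger share of a per-unit tax.

Buyers bear the larger share: $3.6 per book.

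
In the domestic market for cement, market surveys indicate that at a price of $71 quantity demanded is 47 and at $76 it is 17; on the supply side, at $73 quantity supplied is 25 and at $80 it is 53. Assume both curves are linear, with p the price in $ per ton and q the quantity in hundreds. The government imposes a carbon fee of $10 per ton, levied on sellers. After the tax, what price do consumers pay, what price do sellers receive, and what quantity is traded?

Demand slope: (17 − 47)/(76 − 71) = -6, so qd = 473 − 6p.
Supply slope: (53 − 25)/(80 − 73) = 4, so qs = 4p − 267.
Without the tax, 473 − 6p = 4p − 267 gives 10p = 740, so p* = $74 and q* = 29.
With the tax collected from sellers, supply shifts: qs = 4(p − 10) − 267.
Solving gives q = 5 with consumers paying $78 and sellers receiving $68 (the $10 wedge).
The less price-elastic side of the market bears the larger share of a per-unit tax.

Consumers pay $78; sellers receive $68; quantity = 5.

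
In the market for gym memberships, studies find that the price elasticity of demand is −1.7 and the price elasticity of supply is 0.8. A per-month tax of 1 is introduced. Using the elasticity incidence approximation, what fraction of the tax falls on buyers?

Incidence ratio: buyers' share ≈ εs / (εs + |εd|) = 0.8 / (0.8 + 1.7) = 0.32.
Supply is the less elastic side, so buyers bear the smaller share.

Buyers' share ≈ 0.32.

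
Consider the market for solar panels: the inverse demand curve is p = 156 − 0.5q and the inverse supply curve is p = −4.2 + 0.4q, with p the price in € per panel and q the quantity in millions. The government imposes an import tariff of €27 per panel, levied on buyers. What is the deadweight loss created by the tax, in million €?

Inverting to q(p) form: qd = 312 − 2p; qs = 2.5p + 10.5.
Without the tax, 312 − 2p = 2.5p + 10.5 gives 4.5p = 301.5, so p* = €67 and q* = 178.
With the tax collected from buyers, demand (in seller-price terms) shifts: qd = 312 − 2(p + 27).
Solving gives q = 148 with buyers paying €82 and producers receiving €55 (the €27 wedge).
Quantity falls by |ΔQ| = |178 − 148| = 30.
DWL = ½ · t · |ΔQ| = ½ · 27 · 30 = €405.

Deadweight loss = €405 million.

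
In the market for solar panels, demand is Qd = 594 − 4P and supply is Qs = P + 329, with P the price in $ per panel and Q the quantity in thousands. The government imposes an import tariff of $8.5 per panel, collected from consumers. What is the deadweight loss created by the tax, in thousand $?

Deadweight loss = $28.9 thousand.

Without the tax, 594 − 4P = P + 329 gives 5P = 265, so P* = $53 and Q* = 382.
With the tax collected from consumers, demand (in seller-price terms) shifts: Qd = 594 − 4(P + 8.5).
Solving gives Q = 375.2 with consumers paying $54.7 and suppliers receiving $46.2 (the $8.5 wedge).
Quantity falls by |ΔQ| = |382 − 375.2| = 6.8.
DWL = ½ · t · |ΔQ| = ½ · 8.5 · 6.8 = $28.9.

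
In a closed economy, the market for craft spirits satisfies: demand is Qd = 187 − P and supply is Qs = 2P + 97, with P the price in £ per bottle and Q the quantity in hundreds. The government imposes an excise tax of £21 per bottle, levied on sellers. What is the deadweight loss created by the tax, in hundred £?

Without the tax, 187 − P = 2P + 97 gives 3P = 90, so P* = £30 and Q* = 157.
With the tax collected from sellers, supply shifts: Qs = 2(P − 21) + 97.
Solving gives Q = 143 with buyers paying £44 and sellers receiving £23 (the £21 wedge).
Quantity falls by |ΔQ| = |157 − 143| = 14.
DWL = ½ · t · |ΔQ| = ½ · 21 · 14 = £147.

Deadweight loss = £147 hundred.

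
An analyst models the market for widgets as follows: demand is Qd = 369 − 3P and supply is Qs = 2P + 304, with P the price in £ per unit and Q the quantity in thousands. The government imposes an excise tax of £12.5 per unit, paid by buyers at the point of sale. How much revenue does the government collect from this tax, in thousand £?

Tax revenue = £3937.5 thousand.

Without the tax, 369 − 3P = 2P + 304 gives 5P = 65, so P* = £13 and Q* = 330.
With the tax collected from buyers, demand (in seller-price terms) shifts: Qd = 369 − 3(P + 12.5).
Solving gives Q = 315 with buyers paying £18 and producers receiving £5.5 (the £12.5 wedge).
Revenue = t · Q = 12.5 · 315 = £3937.5.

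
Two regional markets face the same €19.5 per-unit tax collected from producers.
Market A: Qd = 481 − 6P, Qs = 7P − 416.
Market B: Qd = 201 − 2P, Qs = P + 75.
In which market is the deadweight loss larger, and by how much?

Market A: pre-tax P* = €69, Q* = 67; post-tax Q = 4; deadweight loss = €614.25.
Market B: pre-tax P* = €42, Q* = 117; post-tax Q = 104; deadweight loss = €126.75.
Difference: €614.25 vs €126.75 → market A is larger by €487.5.

Market A, by €487.5.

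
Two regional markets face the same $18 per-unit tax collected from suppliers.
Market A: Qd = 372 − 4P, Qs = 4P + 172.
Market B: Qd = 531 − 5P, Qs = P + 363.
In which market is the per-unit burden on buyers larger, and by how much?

Market A, by $6.

Market A: pre-tax P* = $25, Q* = 272; post-tax Q = 236; per-unit burden on buyers = $9.
Market B: pre-tax P* = $28, Q* = 391; post-tax Q = 376; per-unit burden on buyers = $3.
Difference: $9 vs $3 → market A is larger by $6.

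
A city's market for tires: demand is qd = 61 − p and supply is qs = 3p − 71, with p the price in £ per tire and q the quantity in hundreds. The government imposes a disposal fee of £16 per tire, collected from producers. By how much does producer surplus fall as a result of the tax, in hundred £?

Before the tax: set 61 − p = 3p − 71 → p* = £33, q* = 28.
With the tax collected from producers, supply shifts: qs = 3(p − 16) − 71.
Solving gives q = 16 with buyers paying £45 and producers receiving £29 (the £16 wedge).
ΔPS is the trapezoid between Q = 16 and Q = 28 of height £4: ½ · (28 + 16) · 4 = £88.

Producer surplus falls by £88 hundred.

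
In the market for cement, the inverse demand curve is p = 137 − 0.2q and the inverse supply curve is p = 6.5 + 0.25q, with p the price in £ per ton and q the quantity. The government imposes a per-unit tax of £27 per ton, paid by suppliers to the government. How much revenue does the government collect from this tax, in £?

Tax revenue = £6210.

Inverting to q(p) form: qd = 685 − 5p; qs = 4p − 26.
Without the tax, 685 − 5p = 4p − 26 gives 9p = 711, so p* = £79 and q* = 290.
With the tax collected from suppliers, supply shifts: qs = 4(p − 27) − 26.
Solving gives q = 230 with buyers paying £91 and suppliers receiving £64 (the £27 wedge).
Revenue = t · Q = 27 · 230 = £6210.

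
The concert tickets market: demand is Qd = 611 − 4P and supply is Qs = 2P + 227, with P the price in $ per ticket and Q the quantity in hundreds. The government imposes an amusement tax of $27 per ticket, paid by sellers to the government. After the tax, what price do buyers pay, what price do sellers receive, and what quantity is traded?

Buyers pay $73; sellers receive $46; quantity = 319.

Without the tax, 611 − 4P = 2P + 227 gives 6P = 384, so P* = $64 and Q* = 355.
With the tax collected from sellers, supply shifts: Qs = 2(P − 27) + 227.
Solving gives Q = 319 with buyers paying $73 and sellers receiving $46 (the $27 wedge).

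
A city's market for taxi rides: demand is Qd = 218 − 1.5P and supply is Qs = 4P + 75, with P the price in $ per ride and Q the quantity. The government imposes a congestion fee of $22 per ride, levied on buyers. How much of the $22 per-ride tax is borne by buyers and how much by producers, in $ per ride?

Without the tax, 218 − 1.5P = 4P + 75 gives 5.5P = 143, so P* = $26 and Q* = 179.
With the tax collected from buyers, demand (in seller-price terms) shifts: Qd = 218 − 1.5(P + 22).
New equilibrium: buyers pay $42, producers receive $20, Q = 155. (Wedge: Pb − Ps = 22.)
Burden on buyers: $16; on producers: $6. (They sum to $22.)

Buyers bear $16 per ride; producers bear $6 per ride.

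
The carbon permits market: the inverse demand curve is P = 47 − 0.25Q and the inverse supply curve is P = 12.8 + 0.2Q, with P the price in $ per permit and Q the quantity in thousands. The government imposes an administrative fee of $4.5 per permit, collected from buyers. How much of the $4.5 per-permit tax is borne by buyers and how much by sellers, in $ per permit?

Buyers bear $2.5 per permit; sellers bear $2 per permit.

Rewrite in direct form: Qd = 188 − 4P and Qs = 5P − 64.
Before the tax: set 188 − 4P = 5P − 64 → P* = $28, Q* = 76.
With the tax collected from buyers, demand (in seller-price terms) shifts: Qd = 188 − 4(P + 4.5).
Solving gives Q = 66 with buyers paying $30.5 and sellers receiving $26 (the $4.5 wedge).
Burden on buyers: $2.5; on sellers: $2. (They sum to $4.5.)
The less price-elastic side of the market bears the larger share of a per-unit tax.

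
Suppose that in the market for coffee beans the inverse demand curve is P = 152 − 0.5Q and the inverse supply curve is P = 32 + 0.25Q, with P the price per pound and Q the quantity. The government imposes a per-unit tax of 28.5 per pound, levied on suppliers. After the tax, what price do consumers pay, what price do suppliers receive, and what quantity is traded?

Rewrite in direct form: Qd = 304 − 2P and Qs = 4P − 128.
Without the tax, 304 − 2P = 4P − 128 gives 6P = 432, so P* = 72 and Q* = 160.
With the tax collected from suppliers, supply shifts: Qs = 4(P − 28.5) − 128.
Solving gives Q = 122 with consumers paying 91 and suppliers receiving 62.5 (the 28.5 wedge).
The less price-elastic side of the market bears the larger share of a per-unit tax.

Consumers pay 91; suppliers receive 62.5; quantity = 122.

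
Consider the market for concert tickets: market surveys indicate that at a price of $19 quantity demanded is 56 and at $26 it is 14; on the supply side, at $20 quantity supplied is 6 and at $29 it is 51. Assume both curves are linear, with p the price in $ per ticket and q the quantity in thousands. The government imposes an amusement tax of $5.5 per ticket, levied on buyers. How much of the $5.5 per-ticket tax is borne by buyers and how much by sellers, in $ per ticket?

Demand slope: (14 − 56)/(26 − 19) = -6, so qd = 170 − 6p.
Supply slope: (51 − 6)/(29 − 20) = 5, so qs = 5p − 94.
Without the tax, 170 − 6p = 5p − 94 gives 11p = 264, so p* = $24 and q* = 26.
With the tax collected from buyers, demand (in seller-price terms) shifts: qd = 170 − 6(p + 5.5).
Solving gives q = 11 with buyers paying $26.5 and sellers receiving $21 (the $5.5 wedge).
Burden on buyers: $2.5; on sellers: $3. (They sum to $5.5.)
The less price-elastic side of the market bears the larger share of a per-unit tax.

Buyers bear $2.5 per ticket; sellers bear $3 per ticket.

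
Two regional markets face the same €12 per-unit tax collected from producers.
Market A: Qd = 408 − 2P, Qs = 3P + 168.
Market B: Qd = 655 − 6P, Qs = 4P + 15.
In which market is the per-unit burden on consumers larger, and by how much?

Market A, by €2.4.

Market A: pre-tax P* = €48, Q* = 312; post-tax Q = 297.6; per-unit burden on consumers = €7.2.
Market B: pre-tax P* = €64, Q* = 271; post-tax Q = 242.2; per-unit burden on consumers = €4.8.
Difference: €7.2 vs €4.8 → market A is larger by €2.4.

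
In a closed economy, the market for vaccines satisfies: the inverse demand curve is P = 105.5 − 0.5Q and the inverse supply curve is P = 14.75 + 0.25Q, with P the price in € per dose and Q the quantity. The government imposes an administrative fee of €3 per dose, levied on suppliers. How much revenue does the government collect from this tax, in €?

Tax revenue = €351.

Rewrite in direct form: Qd = 211 − 2P and Qs = 4P − 59.
Without the tax, 211 − 2P = 4P − 59 gives 6P = 270, so P* = €45 and Q* = 121.
With the tax collected from suppliers, supply shifts: Qs = 4(P − 3) − 59.
Solving gives Q = 117 with consumers paying €47 and suppliers receiving €44 (the €3 wedge).
Revenue = t · Q = 3 · 117 = €351.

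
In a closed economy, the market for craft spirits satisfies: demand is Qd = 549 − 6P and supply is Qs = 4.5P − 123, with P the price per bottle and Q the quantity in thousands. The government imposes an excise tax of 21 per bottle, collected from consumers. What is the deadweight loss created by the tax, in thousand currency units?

Deadweight loss = 567 thousand.

Before the tax: set 549 − 6P = 4.5P − 123 → P* = 64, Q* = 165.
With the tax collected from consumers, demand (in seller-price terms) shifts: Qd = 549 − 6(P + 21).
New equilibrium: consumers pay 73, producers receive 52, Q = 111. (Wedge: Pb − Ps = 21.)
Quantity falls by |ΔQ| = |165 − 111| = 54.
DWL = ½ · t · |ΔQ| = ½ · 21 · 54 = 567.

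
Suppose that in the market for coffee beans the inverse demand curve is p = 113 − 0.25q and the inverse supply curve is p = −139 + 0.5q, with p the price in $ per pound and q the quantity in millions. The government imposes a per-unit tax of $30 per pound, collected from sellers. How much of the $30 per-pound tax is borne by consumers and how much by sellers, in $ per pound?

Rewrite in direct form: qd = 452 − 4p and qs = 2p + 278.
Before the tax: set 452 − 4p = 2p + 278 → p* = $29, q* = 336.
With the tax collected from sellers, supply shifts: qs = 2(p − 30) + 278.
Solving gives q = 296 with consumers paying $39 and sellers receiving $9 (the $30 wedge).
Burden on consumers: $10; on sellers: $20. (They sum to $30.)
The less price-elastic side of the market bears the larger share of a per-unit tax.

Consumers bear $10 per pound; sellers bear $20 per pound.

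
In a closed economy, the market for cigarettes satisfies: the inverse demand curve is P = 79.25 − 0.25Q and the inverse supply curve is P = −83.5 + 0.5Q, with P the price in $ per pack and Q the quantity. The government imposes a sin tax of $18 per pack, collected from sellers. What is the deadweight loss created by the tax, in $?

Inverting to Q(P) form: Qd = 317 − 4P; Qs = 2P + 167.
Before the tax: set 317 − 4P = 2P + 167 → P* = $25, Q* = 217.
With the tax collected from sellers, supply shifts: Qs = 2(P − 18) + 167.
Solving gives Q = 193 with consumers paying $31 and sellers receiving $13 (the $18 wedge).
Quantity falls by |ΔQ| = |217 − 193| = 24.
DWL = ½ · t · |ΔQ| = ½ · 18 · 24 = $216.

Deadweight loss = $216.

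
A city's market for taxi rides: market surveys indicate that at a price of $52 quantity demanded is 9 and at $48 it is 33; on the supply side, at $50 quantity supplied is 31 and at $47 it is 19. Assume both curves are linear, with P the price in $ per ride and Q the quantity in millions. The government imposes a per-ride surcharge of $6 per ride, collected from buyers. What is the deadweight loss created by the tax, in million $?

Deadweight loss = $43.2 million.

Demand slope: (33 − 9)/(48 − 52) = -6, so Qd = 321 − 6P.
Supply slope: (19 − 31)/(47 − 50) = 4, so Qs = 4P − 169.
Without the tax, 321 − 6P = 4P − 169 gives 10P = 490, so P* = $49 and Q* = 27.
With the tax collected from buyers, demand (in seller-price terms) shifts: Qd = 321 − 6(P + 6).
New equilibrium: buyers pay $51.4, suppliers receive $45.4, Q = 12.6. (Wedge: Pb − Ps = 6.)
Quantity falls by |ΔQ| = |27 − 12.6| = 14.4.
DWL = ½ · t · |ΔQ| = ½ · 6 · 14.4 = $43.2.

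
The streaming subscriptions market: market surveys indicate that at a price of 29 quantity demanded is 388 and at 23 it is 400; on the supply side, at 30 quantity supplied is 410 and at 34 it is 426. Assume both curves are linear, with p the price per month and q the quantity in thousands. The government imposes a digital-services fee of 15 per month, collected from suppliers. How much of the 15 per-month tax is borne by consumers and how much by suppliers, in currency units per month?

Consumers bear 10 per month; suppliers bear 5 per month.

Demand slope: (400 − 388)/(23 − 29) = -2, so qd = 446 − 2p.
Supply slope: (426 − 410)/(34 − 30) = 4, so qs = 4p + 290.
Without the tax, 446 − 2p = 4p + 290 gives 6p = 156, so p* = 26 and q* = 394.
With the tax collected from suppliers, supply shifts: qs = 4(p − 15) + 290.
Solving gives q = 374 with consumers paying 36 and suppliers receiving 21 (the 15 wedge).
Burden on consumers: 10; on suppliers: 5. (They sum to 15.)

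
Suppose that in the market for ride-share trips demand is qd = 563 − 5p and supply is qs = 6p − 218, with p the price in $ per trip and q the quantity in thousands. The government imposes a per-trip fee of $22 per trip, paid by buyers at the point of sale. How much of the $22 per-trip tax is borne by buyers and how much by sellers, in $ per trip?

Before the tax: set 563 − 5p = 6p − 218 → p* = $71, q* = 208.
With the tax collected from buyers, demand (in seller-price terms) shifts: qd = 563 − 5(p + 22).
New equilibrium: buyers pay $83, sellers receive $61, q = 148. (Wedge: pb − ps = 22.)
Burden on buyers: $12; on sellers: $10. (They sum to $22.)

Buyers bear $12 per trip; sellers bear $10 per trip.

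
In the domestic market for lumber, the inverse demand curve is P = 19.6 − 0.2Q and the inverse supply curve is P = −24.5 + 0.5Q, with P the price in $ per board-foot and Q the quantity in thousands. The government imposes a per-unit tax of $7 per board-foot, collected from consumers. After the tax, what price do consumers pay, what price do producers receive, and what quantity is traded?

Consumers pay $9; producers receive $2; quantity = 53.

Inverting to Q(P) form: Qd = 98 − 5P; Qs = 2P + 49.
Before the tax: set 98 − 5P = 2P + 49 → P* = $7, Q* = 63.
With the tax collected from consumers, demand (in seller-price terms) shifts: Qd = 98 − 5(P + 7).
Solving gives Q = 53 with consumers paying $9 and producers receiving $2 (the $7 wedge).
The less price-elastic side of the market bears the larger share of a per-unit tax.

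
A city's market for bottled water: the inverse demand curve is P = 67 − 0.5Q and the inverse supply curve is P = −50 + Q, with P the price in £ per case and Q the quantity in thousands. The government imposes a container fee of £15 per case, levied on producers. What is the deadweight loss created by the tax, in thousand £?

Deadweight loss = £75 thousand.

Inverting to Q(P) form: Qd = 134 − 2P; Qs = P + 50.
Without the tax, 134 − 2P = P + 50 gives 3P = 84, so P* = £28 and Q* = 78.
With the tax collected from producers, supply shifts: Qs = (P − 15) + 50.
New equilibrium: buyers pay £33, producers receive £18, Q = 68. (Wedge: Pb − Ps = 15.)
Quantity falls by |ΔQ| = |78 − 68| = 10.
DWL = ½ · t · |ΔQ| = ½ · 15 · 10 = £75.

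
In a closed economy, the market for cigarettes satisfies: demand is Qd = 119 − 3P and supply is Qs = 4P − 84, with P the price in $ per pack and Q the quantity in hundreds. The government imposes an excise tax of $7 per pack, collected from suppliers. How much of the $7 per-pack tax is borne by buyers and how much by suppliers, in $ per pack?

Buyers bear $4 per pack; suppliers bear $3 per pack.

Before the tax: set 119 − 3P = 4P − 84 → P* = $29, Q* = 32.
With the tax collected from suppliers, supply shifts: Qs = 4(P − 7) − 84.
Solving gives Q = 20 with buyers paying $33 and suppliers receiving $26 (the $7 wedge).
Burden on buyers: $4; on suppliers: $3. (They sum to $7.)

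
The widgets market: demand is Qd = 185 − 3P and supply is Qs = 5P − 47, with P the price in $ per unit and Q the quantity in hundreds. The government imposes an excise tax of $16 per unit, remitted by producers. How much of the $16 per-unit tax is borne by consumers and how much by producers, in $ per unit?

Without the tax, 185 − 3P = 5P − 47 gives 8P = 232, so P* = $29 and Q* = 98.
With the tax collected from producers, supply shifts: Qs = 5(P − 16) − 47.
New equilibrium: consumers pay $39, producers receive $23, Q = 68. (Wedge: Pb − Ps = 16.)
Burden on consumers: $10; on producers: $6. (They sum to $16.)

Consumers bear $10 per unit; producers bear $6 per unit.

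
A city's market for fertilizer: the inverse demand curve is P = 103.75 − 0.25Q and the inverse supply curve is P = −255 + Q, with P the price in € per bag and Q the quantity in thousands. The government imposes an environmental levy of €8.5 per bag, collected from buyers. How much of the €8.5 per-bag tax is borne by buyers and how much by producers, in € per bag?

Inverting to Q(P) form: Qd = 415 − 4P; Qs = P + 255.
Before the tax: set 415 − 4P = P + 255 → P* = €32, Q* = 287.
With the tax collected from buyers, demand (in seller-price terms) shifts: Qd = 415 − 4(P + 8.5).
Solving gives Q = 280.2 with buyers paying €33.7 and producers receiving €25.2 (the €8.5 wedge).
Burden on buyers: €1.7; on producers: €6.8. (They sum to €8.5.)
The less price-elastic side of the market bears the larger share of a per-unit tax.

Buyers bear €1.7 per bag; producers bear €6.8 per bag.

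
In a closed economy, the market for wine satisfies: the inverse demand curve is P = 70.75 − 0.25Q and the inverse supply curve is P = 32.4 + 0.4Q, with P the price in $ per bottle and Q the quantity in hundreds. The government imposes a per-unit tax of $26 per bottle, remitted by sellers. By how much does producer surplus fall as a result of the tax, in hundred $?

Producer surplus falls by $624 hundred.

Inverting to Q(P) form: Qd = 283 − 4P; Qs = 2.5P − 81.
Without the tax, 283 − 4P = 2.5P − 81 gives 6.5P = 364, so P* = $56 and Q* = 59.
With the tax collected from sellers, supply shifts: Qs = 2.5(P − 26) − 81.
New equilibrium: buyers pay $66, sellers receive $40, Q = 19. (Wedge: Pb − Ps = 26.)
ΔPS is the trapezoid between Q = 19 and Q = 59 of height $16: ½ · (59 + 19) · 16 = $624.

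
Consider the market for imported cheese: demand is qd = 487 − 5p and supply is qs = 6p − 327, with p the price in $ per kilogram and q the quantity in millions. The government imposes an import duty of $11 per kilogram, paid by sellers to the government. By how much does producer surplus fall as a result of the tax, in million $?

Before the tax: set 487 − 5p = 6p − 327 → p* = $74, q* = 117.
With the tax collected from sellers, supply shifts: qs = 6(p − 11) − 327.
New equilibrium: buyers pay $80, sellers receive $69, q = 87. (Wedge: pb − ps = 11.)
ΔPS is the trapezoid between Q = 87 and Q = 117 of height $5: ½ · (117 + 87) · 5 = $510.

Producer surplus falls by $510 million.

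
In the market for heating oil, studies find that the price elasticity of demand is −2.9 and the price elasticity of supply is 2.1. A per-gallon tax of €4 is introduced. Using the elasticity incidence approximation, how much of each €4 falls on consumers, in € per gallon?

Incidence ratio: consumers' share ≈ εs / (εs + |εd|) = 2.1 / (2.1 + 2.9) = 0.42.
So consumers bear ≈ 0.42 × €4 = €1.68; producers bear €2.32.

Consumers bear ≈ €1.68 per gallon.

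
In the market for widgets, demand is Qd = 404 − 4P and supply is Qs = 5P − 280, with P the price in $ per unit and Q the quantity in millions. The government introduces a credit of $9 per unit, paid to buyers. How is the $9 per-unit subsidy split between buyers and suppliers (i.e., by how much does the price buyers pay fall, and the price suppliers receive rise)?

Without the subsidy, 404 − 4P = 5P − 280 gives 9P = 684, so P* = $76 and Q* = 100.
With a per-unit subsidy paid to buyers, each effectively pays P − 9, so demand becomes Qd = 404 − 4(P − 9).
Solving gives Q = 120 with buyers paying $71 and suppliers receiving $80 (the $9 wedge).
Gain to buyers: $5; to suppliers: $4. (They sum to $9.)

Buyers gain $5 per unit; suppliers gain $4 per unit.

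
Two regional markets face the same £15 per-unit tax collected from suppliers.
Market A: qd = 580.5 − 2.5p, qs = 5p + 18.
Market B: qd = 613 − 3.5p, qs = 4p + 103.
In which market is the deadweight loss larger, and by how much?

Market B, by £22.5.

Market A: pre-tax p* = £75, q* = 393; post-tax q = 368; deadweight loss = £187.5.
Market B: pre-tax p* = £68, q* = 375; post-tax q = 347; deadweight loss = £210.
Difference: £187.5 vs £210 → market B is larger by £22.5.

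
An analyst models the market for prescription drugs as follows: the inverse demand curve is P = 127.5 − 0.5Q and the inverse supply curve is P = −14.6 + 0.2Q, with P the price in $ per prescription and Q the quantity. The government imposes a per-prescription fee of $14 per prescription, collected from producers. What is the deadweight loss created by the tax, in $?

Rewrite in direct form: Qd = 255 − 2P and Qs = 5P + 73.
Before the tax: set 255 − 2P = 5P + 73 → P* = $26, Q* = 203.
With the tax collected from producers, supply shifts: Qs = 5(P − 14) + 73.
Solving gives Q = 183 with buyers paying $36 and producers receiving $22 (the $14 wedge).
Quantity falls by |ΔQ| = |203 − 183| = 20.
DWL = ½ · t · |ΔQ| = ½ · 14 · 20 = $140.

Deadweight loss = $140.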